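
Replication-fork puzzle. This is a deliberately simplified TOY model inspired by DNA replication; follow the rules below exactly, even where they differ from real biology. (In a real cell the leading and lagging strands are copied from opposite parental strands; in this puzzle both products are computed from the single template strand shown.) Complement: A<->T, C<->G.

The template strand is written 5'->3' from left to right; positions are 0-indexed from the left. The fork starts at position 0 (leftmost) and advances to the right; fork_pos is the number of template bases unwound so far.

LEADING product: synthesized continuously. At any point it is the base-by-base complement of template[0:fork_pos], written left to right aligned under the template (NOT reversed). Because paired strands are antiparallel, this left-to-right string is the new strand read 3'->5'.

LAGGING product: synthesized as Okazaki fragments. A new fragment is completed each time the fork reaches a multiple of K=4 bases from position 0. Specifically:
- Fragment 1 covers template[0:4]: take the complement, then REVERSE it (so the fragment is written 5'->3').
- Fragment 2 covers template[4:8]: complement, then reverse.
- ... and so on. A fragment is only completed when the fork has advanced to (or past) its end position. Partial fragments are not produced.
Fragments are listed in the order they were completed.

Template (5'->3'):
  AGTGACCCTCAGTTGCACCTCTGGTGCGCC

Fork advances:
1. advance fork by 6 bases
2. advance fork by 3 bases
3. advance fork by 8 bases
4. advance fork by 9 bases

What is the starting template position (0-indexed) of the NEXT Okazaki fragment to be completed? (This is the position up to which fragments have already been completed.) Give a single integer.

Step 1: advance 6 -> fork_pos = 0 + 6 = 6. Reached multiple(s) of 4: 4 -> fragment 1 completed (1 total).
Step 2: advance 3 -> fork_pos = 6 + 3 = 9. Reached multiple(s) of 4: 8 -> fragment 2 completed (2 total).
Step 3: advance 8 -> fork_pos = 9 + 8 = 17. Reached multiple(s) of 4: 12, 16 -> fragments 3-4 completed (4 total).
Step 4: advance 9 -> fork_pos = 17 + 9 = 26. Reached multiple(s) of 4: 20, 24 -> fragments 5-6 completed (6 total).
6 fragment(s) completed, covering template[0:24] (6 x 4 = 24). The next fragment, fragment 7, covers template[24:28], so it starts at position 24.

Answer: 24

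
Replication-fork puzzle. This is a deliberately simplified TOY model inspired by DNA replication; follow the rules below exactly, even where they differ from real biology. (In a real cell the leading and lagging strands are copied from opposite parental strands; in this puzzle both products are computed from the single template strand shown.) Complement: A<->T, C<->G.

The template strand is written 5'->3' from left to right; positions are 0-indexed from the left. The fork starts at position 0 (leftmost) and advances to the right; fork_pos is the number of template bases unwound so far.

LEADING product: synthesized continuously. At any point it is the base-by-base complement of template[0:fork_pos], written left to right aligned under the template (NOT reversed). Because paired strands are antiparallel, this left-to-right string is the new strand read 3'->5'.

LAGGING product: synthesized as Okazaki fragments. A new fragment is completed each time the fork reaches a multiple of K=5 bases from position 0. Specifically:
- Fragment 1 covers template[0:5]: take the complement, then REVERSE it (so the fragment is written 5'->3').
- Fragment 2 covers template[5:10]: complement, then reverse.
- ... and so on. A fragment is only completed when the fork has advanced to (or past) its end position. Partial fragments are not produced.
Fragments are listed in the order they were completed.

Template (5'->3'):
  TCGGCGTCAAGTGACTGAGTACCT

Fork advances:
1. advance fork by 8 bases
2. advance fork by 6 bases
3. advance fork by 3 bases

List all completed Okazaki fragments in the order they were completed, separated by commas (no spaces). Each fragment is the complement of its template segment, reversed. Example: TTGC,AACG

Step 1: advance 8 -> fork_pos = 0 + 8 = 8. Reached multiple(s) of 5: 5 -> fragment 1 completed (1 total).
Step 2: advance 6 -> fork_pos = 8 + 6 = 14. Reached multiple(s) of 5: 10 -> fragment 2 completed (2 total).
Step 3: advance 3 -> fork_pos = 14 + 3 = 17. Reached multiple(s) of 5: 15 -> fragment 3 completed (3 total).
Final fork_pos = 17, so 3 fragment(s) are complete. Build each: template segment -> complement -> reverse.
Fragment 1: template[0:5] = TCGGC -> complement AGCCG -> reversed GCCGA
Fragment 2: template[5:10] = GTCAA -> complement CAGTT -> reversed TTGAC
Fragment 3: template[10:15] = GTGAC -> complement CACTG -> reversed GTCAC

Answer: GCCGA,TTGAC,GTCAC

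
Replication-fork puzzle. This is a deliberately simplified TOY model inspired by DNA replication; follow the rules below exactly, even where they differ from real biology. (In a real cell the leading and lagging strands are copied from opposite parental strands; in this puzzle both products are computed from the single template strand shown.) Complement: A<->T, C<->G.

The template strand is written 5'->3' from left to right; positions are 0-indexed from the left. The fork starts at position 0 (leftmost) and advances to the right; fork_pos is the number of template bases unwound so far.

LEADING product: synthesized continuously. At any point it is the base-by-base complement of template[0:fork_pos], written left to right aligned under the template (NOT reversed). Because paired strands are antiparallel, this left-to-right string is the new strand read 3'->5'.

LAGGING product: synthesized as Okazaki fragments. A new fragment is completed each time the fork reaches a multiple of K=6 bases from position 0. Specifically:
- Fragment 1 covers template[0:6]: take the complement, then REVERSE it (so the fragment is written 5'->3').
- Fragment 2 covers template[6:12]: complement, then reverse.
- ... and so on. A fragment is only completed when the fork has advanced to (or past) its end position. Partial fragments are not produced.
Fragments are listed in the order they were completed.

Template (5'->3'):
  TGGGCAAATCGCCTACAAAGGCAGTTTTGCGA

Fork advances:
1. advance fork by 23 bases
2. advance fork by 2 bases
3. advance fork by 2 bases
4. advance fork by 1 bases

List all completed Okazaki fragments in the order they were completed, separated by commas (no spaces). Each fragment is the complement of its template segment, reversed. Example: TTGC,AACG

Answer: TGCCCA,GCGATT,TTGTAG,CTGCCT

Derivation:
Step 1: advance 23 -> fork_pos = 0 + 23 = 23. Reached multiple(s) of 6: 6, 12, 18 -> fragments 1-3 completed (3 total).
Step 2: advance 2 -> fork_pos = 23 + 2 = 25. Reached multiple(s) of 6: 24 -> fragment 4 completed (4 total).
Step 3: advance 2 -> fork_pos = 25 + 2 = 27. Next multiple of 6 is 30 (not reached); still 4 fragment(s).
Step 4: advance 1 -> fork_pos = 27 + 1 = 28. Next multiple of 6 is 30 (not reached); still 4 fragment(s).
Final fork_pos = 28, so 4 fragment(s) are complete. Build each: template segment -> complement -> reverse.
Fragment 1: template[0:6] = TGGGCA -> complement ACCCGT -> reversed TGCCCA
Fragment 2: template[6:12] = AATCGC -> complement TTAGCG -> reversed GCGATT
Fragment 3: template[12:18] = CTACAA -> complement GATGTT -> reversed TTGTAG
Fragment 4: template[18:24] = AGGCAG -> complement TCCGTC -> reversed CTGCCT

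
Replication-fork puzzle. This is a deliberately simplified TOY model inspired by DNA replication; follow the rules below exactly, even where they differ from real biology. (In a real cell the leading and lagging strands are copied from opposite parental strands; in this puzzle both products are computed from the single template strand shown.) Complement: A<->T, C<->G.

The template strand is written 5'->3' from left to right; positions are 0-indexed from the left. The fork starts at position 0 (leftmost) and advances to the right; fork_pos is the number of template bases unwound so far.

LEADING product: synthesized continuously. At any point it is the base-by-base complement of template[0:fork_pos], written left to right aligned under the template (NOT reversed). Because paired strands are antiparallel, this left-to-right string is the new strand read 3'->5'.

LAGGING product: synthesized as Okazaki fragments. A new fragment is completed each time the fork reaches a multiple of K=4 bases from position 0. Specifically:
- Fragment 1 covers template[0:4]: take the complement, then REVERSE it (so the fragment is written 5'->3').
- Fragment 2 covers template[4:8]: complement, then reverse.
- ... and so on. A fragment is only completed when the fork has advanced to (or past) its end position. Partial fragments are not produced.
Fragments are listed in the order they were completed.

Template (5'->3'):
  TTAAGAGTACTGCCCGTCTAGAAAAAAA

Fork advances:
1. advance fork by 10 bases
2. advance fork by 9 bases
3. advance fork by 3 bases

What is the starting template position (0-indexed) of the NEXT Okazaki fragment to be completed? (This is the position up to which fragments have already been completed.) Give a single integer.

Step 1: advance 10 -> fork_pos = 0 + 10 = 10. Reached multiple(s) of 4: 4, 8 -> fragments 1-2 completed (2 total).
Step 2: advance 9 -> fork_pos = 10 + 9 = 19. Reached multiple(s) of 4: 12, 16 -> fragments 3-4 completed (4 total).
Step 3: advance 3 -> fork_pos = 19 + 3 = 22. Reached multiple(s) of 4: 20 -> fragment 5 completed (5 total).
5 fragment(s) completed, covering template[0:20] (5 x 4 = 20). The next fragment, fragment 6, covers template[20:24], so it starts at position 20.

Answer: 20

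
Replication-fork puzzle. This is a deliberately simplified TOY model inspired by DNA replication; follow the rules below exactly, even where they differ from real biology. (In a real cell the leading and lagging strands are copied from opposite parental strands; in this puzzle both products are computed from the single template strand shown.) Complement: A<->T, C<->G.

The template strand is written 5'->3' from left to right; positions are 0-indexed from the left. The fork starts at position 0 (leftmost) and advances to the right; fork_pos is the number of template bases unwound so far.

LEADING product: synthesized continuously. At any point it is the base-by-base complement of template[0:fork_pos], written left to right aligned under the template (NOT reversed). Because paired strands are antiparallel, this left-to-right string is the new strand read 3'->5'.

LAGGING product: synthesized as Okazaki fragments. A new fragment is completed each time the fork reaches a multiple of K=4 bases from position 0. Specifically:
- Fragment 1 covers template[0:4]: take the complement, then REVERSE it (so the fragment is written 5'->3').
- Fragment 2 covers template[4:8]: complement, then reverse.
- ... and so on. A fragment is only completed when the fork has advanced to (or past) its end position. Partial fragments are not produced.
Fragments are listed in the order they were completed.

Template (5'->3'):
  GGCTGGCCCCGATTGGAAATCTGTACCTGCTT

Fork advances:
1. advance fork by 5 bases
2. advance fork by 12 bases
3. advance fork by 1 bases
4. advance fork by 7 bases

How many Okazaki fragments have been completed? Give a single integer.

Step 1: advance 5 -> fork_pos = 0 + 5 = 5. Reached multiple(s) of 4: 4 -> fragment 1 completed (1 total).
Step 2: advance 12 -> fork_pos = 5 + 12 = 17. Reached multiple(s) of 4: 8, 12, 16 -> fragments 2-4 completed (4 total).
Step 3: advance 1 -> fork_pos = 17 + 1 = 18. Next multiple of 4 is 20 (not reached); still 4 fragment(s).
Step 4: advance 7 -> fork_pos = 18 + 7 = 25. Reached multiple(s) of 4: 20, 24 -> fragments 5-6 completed (6 total).
Check: final fork_pos = 25; the multiples of 4 that are <= 25 are 4..24 -> 25 // 4 = 6 completed fragment(s).

Answer: 6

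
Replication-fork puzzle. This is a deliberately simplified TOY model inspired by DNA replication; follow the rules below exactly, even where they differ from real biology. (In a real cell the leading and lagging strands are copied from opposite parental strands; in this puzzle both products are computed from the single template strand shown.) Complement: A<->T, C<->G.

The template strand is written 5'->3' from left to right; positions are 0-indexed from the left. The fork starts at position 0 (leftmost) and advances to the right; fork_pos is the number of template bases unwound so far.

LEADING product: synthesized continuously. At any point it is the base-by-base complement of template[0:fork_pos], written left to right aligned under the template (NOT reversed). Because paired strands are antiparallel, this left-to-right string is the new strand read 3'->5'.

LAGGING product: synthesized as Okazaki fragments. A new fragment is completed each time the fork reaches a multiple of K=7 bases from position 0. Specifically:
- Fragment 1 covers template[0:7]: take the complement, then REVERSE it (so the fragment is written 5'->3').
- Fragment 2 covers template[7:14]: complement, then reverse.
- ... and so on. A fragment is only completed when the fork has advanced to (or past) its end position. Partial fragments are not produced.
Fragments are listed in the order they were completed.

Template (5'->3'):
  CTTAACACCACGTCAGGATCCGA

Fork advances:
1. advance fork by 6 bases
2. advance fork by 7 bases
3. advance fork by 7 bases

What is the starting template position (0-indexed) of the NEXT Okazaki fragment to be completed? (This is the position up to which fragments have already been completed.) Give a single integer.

Answer: 14

Derivation:
Step 1: advance 6 -> fork_pos = 0 + 6 = 6. Next multiple of 7 is 7 (not reached); still 0 fragment(s).
Step 2: advance 7 -> fork_pos = 6 + 7 = 13. Reached multiple(s) of 7: 7 -> fragment 1 completed (1 total).
Step 3: advance 7 -> fork_pos = 13 + 7 = 20. Reached multiple(s) of 7: 14 -> fragment 2 completed (2 total).
2 fragment(s) completed, covering template[0:14] (2 x 7 = 14). The next fragment, fragment 3, covers template[14:21], so it starts at position 14.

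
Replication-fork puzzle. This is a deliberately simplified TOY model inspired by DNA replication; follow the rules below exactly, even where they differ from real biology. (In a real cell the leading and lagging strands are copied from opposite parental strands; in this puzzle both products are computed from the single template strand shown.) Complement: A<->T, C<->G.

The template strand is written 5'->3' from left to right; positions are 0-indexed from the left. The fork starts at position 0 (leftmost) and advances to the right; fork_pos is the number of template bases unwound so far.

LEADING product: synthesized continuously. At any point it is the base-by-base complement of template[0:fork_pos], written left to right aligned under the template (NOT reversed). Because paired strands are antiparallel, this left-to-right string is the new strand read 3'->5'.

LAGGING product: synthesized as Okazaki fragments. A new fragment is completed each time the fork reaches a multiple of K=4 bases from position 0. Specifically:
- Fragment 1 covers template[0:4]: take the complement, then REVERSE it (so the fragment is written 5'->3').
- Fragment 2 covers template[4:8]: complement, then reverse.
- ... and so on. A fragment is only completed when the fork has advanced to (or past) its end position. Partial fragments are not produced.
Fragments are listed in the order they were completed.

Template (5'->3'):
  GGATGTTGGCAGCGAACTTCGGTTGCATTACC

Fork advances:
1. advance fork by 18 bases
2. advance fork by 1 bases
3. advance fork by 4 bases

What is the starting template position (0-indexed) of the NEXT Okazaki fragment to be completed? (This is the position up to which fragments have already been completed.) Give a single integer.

Step 1: advance 18 -> fork_pos = 0 + 18 = 18. Reached multiple(s) of 4: 4, 8, 12, 16 -> fragments 1-4 completed (4 total).
Step 2: advance 1 -> fork_pos = 18 + 1 = 19. Next multiple of 4 is 20 (not reached); still 4 fragment(s).
Step 3: advance 4 -> fork_pos = 19 + 4 = 23. Reached multiple(s) of 4: 20 -> fragment 5 completed (5 total).
5 fragment(s) completed, covering template[0:20] (5 x 4 = 20). The next fragment, fragment 6, covers template[20:24], so it starts at position 20.

Answer: 20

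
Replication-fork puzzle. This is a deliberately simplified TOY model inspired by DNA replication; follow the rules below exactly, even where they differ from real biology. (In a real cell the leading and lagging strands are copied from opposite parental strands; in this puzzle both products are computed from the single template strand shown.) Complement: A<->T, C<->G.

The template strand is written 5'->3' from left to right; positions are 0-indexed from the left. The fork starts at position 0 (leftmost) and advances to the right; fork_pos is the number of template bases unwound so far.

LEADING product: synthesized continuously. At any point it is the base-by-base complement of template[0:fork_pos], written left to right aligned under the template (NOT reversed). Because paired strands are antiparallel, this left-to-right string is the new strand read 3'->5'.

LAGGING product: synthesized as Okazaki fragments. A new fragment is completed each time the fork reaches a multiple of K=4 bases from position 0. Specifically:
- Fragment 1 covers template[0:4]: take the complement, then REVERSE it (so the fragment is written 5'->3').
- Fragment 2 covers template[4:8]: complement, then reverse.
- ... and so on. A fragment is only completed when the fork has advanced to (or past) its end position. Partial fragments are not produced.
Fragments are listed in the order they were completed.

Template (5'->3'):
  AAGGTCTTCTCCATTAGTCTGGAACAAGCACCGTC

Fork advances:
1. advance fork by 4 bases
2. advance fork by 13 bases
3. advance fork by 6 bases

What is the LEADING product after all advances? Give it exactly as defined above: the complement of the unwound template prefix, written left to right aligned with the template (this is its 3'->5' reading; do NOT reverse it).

Step 1: advance 4 -> fork_pos = 0 + 4 = 4.
Step 2: advance 13 -> fork_pos = 4 + 13 = 17.
Step 3: advance 6 -> fork_pos = 17 + 6 = 23.
Unwound prefix: template[0:23] = AAGGTCTTCTCCATTAGTCTGGA
Complement it base by base (A<->T, C<->G), keeping left-to-right order:
  [0:5] AAGGT -> TTCCA
  [5:10] CTTCT -> GAAGA
  [10:15] CCATT -> GGTAA
  [15:20] AGTCT -> TCAGA
  [20:23] GGA -> CCT
Concatenate: TTCCAGAAGAGGTAATCAGACCT (length 23; written aligned with the template, i.e. 3'->5').

Answer: TTCCAGAAGAGGTAATCAGACCT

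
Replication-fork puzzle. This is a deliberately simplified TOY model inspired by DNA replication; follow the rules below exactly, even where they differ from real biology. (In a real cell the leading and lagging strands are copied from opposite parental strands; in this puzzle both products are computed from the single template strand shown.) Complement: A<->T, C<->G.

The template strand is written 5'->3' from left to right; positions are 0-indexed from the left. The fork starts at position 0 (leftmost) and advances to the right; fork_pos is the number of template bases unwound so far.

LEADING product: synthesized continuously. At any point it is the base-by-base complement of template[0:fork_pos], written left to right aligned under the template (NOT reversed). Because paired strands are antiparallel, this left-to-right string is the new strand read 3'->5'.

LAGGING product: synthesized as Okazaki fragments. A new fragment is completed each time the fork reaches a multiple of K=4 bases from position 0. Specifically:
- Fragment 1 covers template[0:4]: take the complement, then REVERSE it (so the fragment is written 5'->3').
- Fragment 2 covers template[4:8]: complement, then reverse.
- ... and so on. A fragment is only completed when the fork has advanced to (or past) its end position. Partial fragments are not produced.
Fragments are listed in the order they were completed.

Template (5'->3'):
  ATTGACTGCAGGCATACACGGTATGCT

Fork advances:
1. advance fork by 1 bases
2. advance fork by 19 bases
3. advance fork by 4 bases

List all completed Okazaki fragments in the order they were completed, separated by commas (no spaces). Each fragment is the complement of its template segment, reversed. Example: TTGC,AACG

Step 1: advance 1 -> fork_pos = 0 + 1 = 1. Next multiple of 4 is 4 (not reached); still 0 fragment(s).
Step 2: advance 19 -> fork_pos = 1 + 19 = 20. Reached multiple(s) of 4: 4, 8, 12, 16, 20 -> fragments 1-5 completed (5 total).
Step 3: advance 4 -> fork_pos = 20 + 4 = 24. Reached multiple(s) of 4: 24 -> fragment 6 completed (6 total).
Final fork_pos = 24, so 6 fragment(s) are complete. Build each: template segment -> complement -> reverse.
Fragment 1: template[0:4] = ATTG -> complement TAAC -> reversed CAAT
Fragment 2: template[4:8] = ACTG -> complement TGAC -> reversed CAGT
Fragment 3: template[8:12] = CAGG -> complement GTCC -> reversed CCTG
Fragment 4: template[12:16] = CATA -> complement GTAT -> reversed TATG
Fragment 5: template[16:20] = CACG -> complement GTGC -> reversed CGTG
Fragment 6: template[20:24] = GTAT -> complement CATA -> reversed ATAC

Answer: CAAT,CAGT,CCTG,TATG,CGTG,ATAC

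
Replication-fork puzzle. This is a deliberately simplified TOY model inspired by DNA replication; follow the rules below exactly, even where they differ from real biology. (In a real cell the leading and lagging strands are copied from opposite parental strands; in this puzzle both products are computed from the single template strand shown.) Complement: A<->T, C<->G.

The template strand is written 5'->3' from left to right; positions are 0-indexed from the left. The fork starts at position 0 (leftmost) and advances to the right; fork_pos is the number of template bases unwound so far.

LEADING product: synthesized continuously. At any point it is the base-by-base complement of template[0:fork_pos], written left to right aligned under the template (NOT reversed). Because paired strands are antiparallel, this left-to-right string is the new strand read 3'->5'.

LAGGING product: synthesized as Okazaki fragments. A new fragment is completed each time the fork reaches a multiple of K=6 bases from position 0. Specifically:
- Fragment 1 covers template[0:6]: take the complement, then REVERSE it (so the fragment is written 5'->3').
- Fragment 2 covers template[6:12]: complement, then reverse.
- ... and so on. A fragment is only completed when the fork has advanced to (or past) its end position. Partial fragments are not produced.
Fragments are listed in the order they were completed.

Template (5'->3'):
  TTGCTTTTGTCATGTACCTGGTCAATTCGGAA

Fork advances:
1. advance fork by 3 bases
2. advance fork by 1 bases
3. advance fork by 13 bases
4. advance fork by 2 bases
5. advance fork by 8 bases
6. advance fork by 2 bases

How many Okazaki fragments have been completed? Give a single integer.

Step 1: advance 3 -> fork_pos = 0 + 3 = 3. Next multiple of 6 is 6 (not reached); still 0 fragment(s).
Step 2: advance 1 -> fork_pos = 3 + 1 = 4. Next multiple of 6 is 6 (not reached); still 0 fragment(s).
Step 3: advance 13 -> fork_pos = 4 + 13 = 17. Reached multiple(s) of 6: 6, 12 -> fragments 1-2 completed (2 total).
Step 4: advance 2 -> fork_pos = 17 + 2 = 19. Reached multiple(s) of 6: 18 -> fragment 3 completed (3 total).
Step 5: advance 8 -> fork_pos = 19 + 8 = 27. Reached multiple(s) of 6: 24 -> fragment 4 completed (4 total).
Step 6: advance 2 -> fork_pos = 27 + 2 = 29. Next multiple of 6 is 30 (not reached); still 4 fragment(s).
Check: final fork_pos = 29; the multiples of 6 that are <= 29 are 6..24 -> 29 // 6 = 4 completed fragment(s).

Answer: 4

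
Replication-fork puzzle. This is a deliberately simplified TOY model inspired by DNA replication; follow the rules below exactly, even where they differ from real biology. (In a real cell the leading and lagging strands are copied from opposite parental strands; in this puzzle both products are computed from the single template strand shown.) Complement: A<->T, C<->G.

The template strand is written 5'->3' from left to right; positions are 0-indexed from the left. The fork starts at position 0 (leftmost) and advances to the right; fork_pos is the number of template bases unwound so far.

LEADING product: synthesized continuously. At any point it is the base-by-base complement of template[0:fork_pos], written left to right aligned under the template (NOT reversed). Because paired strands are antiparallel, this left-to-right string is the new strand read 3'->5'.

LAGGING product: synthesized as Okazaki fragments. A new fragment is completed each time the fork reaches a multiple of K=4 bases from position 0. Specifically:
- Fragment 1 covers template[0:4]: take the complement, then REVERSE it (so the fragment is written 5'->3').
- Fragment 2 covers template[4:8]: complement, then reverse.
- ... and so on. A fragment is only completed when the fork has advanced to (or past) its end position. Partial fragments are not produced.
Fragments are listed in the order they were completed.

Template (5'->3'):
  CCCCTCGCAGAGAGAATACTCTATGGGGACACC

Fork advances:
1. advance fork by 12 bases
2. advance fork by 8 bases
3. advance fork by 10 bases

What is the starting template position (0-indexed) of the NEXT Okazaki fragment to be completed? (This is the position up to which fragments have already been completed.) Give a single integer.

Answer: 28

Derivation:
Step 1: advance 12 -> fork_pos = 0 + 12 = 12. Reached multiple(s) of 4: 4, 8, 12 -> fragments 1-3 completed (3 total).
Step 2: advance 8 -> fork_pos = 12 + 8 = 20. Reached multiple(s) of 4: 16, 20 -> fragments 4-5 completed (5 total).
Step 3: advance 10 -> fork_pos = 20 + 10 = 30. Reached multiple(s) of 4: 24, 28 -> fragments 6-7 completed (7 total).
7 fragment(s) completed, covering template[0:28] (7 x 4 = 28). The next fragment, fragment 8, covers template[28:32], so it starts at position 28.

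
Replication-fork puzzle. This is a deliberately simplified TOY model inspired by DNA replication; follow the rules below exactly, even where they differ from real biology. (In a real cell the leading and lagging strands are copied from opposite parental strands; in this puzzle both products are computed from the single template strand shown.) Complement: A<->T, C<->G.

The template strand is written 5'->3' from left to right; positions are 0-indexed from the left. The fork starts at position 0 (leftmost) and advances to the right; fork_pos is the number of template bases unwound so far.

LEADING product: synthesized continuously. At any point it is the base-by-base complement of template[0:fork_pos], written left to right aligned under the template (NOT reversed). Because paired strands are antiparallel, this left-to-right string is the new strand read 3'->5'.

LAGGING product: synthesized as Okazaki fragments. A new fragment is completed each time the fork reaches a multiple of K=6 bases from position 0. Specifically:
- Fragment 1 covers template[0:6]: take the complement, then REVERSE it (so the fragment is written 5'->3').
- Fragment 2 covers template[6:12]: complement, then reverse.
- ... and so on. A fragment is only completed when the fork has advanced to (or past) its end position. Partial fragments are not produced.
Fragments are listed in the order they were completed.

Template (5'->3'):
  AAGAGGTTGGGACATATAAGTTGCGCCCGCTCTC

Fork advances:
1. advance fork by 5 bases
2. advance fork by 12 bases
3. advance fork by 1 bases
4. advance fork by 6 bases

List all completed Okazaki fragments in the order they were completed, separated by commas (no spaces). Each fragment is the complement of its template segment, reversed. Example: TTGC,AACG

Step 1: advance 5 -> fork_pos = 0 + 5 = 5. Next multiple of 6 is 6 (not reached); still 0 fragment(s).
Step 2: advance 12 -> fork_pos = 5 + 12 = 17. Reached multiple(s) of 6: 6, 12 -> fragments 1-2 completed (2 total).
Step 3: advance 1 -> fork_pos = 17 + 1 = 18. Reached multiple(s) of 6: 18 -> fragment 3 completed (3 total).
Step 4: advance 6 -> fork_pos = 18 + 6 = 24. Reached multiple(s) of 6: 24 -> fragment 4 completed (4 total).
Final fork_pos = 24, so 4 fragment(s) are complete. Build each: template segment -> complement -> reverse.
Fragment 1: template[0:6] = AAGAGG -> complement TTCTCC -> reversed CCTCTT
Fragment 2: template[6:12] = TTGGGA -> complement AACCCT -> reversed TCCCAA
Fragment 3: template[12:18] = CATATA -> complement GTATAT -> reversed TATATG
Fragment 4: template[18:24] = AGTTGC -> complement TCAACG -> reversed GCAACT

Answer: CCTCTT,TCCCAA,TATATG,GCAACT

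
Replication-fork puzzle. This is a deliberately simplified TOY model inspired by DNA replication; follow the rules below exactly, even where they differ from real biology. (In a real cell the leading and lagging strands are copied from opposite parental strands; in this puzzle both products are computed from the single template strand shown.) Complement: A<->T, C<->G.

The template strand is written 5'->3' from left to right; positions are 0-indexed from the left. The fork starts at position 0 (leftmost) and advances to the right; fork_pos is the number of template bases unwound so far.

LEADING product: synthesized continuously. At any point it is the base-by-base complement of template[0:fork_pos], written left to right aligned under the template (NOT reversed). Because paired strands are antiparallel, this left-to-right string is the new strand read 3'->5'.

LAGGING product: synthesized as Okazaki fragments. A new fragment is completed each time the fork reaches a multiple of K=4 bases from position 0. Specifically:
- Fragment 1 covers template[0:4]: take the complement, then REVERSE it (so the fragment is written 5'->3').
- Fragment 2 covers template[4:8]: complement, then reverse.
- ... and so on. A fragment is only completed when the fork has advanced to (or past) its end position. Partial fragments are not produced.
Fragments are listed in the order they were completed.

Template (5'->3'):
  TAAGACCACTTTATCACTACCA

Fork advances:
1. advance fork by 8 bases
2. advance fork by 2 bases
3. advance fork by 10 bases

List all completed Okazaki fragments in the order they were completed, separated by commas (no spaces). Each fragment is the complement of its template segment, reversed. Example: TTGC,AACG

Step 1: advance 8 -> fork_pos = 0 + 8 = 8. Reached multiple(s) of 4: 4, 8 -> fragments 1-2 completed (2 total).
Step 2: advance 2 -> fork_pos = 8 + 2 = 10. Next multiple of 4 is 12 (not reached); still 2 fragment(s).
Step 3: advance 10 -> fork_pos = 10 + 10 = 20. Reached multiple(s) of 4: 12, 16, 20 -> fragments 3-5 completed (5 total).
Final fork_pos = 20, so 5 fragment(s) are complete. Build each: template segment -> complement -> reverse.
Fragment 1: template[0:4] = TAAG -> complement ATTC -> reversed CTTA
Fragment 2: template[4:8] = ACCA -> complement TGGT -> reversed TGGT
Fragment 3: template[8:12] = CTTT -> complement GAAA -> reversed AAAG
Fragment 4: template[12:16] = ATCA -> complement TAGT -> reversed TGAT
Fragment 5: template[16:20] = CTAC -> complement GATG -> reversed GTAG

Answer: CTTA,TGGT,AAAG,TGAT,GTAG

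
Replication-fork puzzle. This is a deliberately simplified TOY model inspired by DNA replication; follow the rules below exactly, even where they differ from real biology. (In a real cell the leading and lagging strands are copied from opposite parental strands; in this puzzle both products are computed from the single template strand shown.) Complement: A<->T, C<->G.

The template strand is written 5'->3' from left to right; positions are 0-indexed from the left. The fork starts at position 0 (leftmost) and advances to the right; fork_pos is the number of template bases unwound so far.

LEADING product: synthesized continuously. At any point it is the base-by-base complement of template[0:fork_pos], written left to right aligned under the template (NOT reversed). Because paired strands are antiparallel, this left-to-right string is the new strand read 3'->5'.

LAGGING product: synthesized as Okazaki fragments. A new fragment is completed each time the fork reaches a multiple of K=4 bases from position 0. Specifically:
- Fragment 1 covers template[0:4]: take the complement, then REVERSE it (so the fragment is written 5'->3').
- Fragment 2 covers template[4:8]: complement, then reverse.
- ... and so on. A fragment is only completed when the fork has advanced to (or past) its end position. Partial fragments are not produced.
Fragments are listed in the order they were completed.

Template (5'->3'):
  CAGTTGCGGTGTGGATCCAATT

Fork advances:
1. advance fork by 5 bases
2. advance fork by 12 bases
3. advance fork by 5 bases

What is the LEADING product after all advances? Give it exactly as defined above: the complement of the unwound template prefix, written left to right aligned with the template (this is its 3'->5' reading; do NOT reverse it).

Step 1: advance 5 -> fork_pos = 0 + 5 = 5.
Step 2: advance 12 -> fork_pos = 5 + 12 = 17.
Step 3: advance 5 -> fork_pos = 17 + 5 = 22.
Unwound prefix: template[0:22] = CAGTTGCGGTGTGGATCCAATT
Complement it base by base (A<->T, C<->G), keeping left-to-right order:
  [0:5] CAGTT -> GTCAA
  [5:10] GCGGT -> CGCCA
  [10:15] GTGGA -> CACCT
  [15:20] TCCAA -> AGGTT
  [20:22] TT -> AA
Concatenate: GTCAACGCCACACCTAGGTTAA (length 22; written aligned with the template, i.e. 3'->5').

Answer: GTCAACGCCACACCTAGGTTAA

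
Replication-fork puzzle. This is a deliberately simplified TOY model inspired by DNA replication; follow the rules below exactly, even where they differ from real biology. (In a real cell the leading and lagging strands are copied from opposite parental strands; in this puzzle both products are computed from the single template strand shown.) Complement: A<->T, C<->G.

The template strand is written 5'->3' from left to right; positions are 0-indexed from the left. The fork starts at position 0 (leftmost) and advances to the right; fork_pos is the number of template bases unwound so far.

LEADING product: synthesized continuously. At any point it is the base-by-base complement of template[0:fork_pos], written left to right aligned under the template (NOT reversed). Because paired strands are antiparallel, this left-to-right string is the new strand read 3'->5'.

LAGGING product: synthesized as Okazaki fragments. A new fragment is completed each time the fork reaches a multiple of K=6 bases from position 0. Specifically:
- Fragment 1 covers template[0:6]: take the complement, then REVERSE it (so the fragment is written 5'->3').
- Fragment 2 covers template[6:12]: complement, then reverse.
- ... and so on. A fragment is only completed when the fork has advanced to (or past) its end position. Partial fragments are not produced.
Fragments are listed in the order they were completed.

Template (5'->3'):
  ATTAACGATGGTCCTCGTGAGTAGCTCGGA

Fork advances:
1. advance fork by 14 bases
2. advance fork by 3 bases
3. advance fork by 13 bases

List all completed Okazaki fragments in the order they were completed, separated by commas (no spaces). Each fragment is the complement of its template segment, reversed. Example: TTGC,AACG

Step 1: advance 14 -> fork_pos = 0 + 14 = 14. Reached multiple(s) of 6: 6, 12 -> fragments 1-2 completed (2 total).
Step 2: advance 3 -> fork_pos = 14 + 3 = 17. Next multiple of 6 is 18 (not reached); still 2 fragment(s).
Step 3: advance 13 -> fork_pos = 17 + 13 = 30. Reached multiple(s) of 6: 18, 24, 30 -> fragments 3-5 completed (5 total).
Final fork_pos = 30, so 5 fragment(s) are complete. Build each: template segment -> complement -> reverse.
Fragment 1: template[0:6] = ATTAAC -> complement TAATTG -> reversed GTTAAT
Fragment 2: template[6:12] = GATGGT -> complement CTACCA -> reversed ACCATC
Fragment 3: template[12:18] = CCTCGT -> complement GGAGCA -> reversed ACGAGG
Fragment 4: template[18:24] = GAGTAG -> complement CTCATC -> reversed CTACTC
Fragment 5: template[24:30] = CTCGGA -> complement GAGCCT -> reversed TCCGAG

Answer: GTTAAT,ACCATC,ACGAGG,CTACTC,TCCGAG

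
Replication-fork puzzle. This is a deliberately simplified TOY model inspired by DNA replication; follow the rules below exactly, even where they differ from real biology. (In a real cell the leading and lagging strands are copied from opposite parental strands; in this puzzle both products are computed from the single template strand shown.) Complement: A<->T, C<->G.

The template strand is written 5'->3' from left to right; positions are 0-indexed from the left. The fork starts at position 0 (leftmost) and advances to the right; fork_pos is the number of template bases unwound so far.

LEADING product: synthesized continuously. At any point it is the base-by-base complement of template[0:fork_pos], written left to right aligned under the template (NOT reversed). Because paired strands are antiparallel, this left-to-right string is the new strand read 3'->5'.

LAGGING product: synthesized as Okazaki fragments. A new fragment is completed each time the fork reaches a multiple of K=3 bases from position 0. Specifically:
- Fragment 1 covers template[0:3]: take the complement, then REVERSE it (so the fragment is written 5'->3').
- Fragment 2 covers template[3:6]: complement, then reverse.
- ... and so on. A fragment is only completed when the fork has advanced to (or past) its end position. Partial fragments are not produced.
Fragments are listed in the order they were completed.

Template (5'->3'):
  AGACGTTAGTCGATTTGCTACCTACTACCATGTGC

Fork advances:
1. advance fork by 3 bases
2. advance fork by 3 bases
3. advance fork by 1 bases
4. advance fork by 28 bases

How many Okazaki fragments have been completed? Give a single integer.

Answer: 11

Derivation:
Step 1: advance 3 -> fork_pos = 0 + 3 = 3. Reached multiple(s) of 3: 3 -> fragment 1 completed (1 total).
Step 2: advance 3 -> fork_pos = 3 + 3 = 6. Reached multiple(s) of 3: 6 -> fragment 2 completed (2 total).
Step 3: advance 1 -> fork_pos = 6 + 1 = 7. Next multiple of 3 is 9 (not reached); still 2 fragment(s).
Step 4: advance 28 -> fork_pos = 7 + 28 = 35. Reached multiple(s) of 3: 9, 12, 15, 18, 21, 24, 27, 30, 33 -> fragments 3-11 completed (11 total).
Check: final fork_pos = 35; the multiples of 3 that are <= 35 are 3..33 -> 35 // 3 = 11 completed fragment(s).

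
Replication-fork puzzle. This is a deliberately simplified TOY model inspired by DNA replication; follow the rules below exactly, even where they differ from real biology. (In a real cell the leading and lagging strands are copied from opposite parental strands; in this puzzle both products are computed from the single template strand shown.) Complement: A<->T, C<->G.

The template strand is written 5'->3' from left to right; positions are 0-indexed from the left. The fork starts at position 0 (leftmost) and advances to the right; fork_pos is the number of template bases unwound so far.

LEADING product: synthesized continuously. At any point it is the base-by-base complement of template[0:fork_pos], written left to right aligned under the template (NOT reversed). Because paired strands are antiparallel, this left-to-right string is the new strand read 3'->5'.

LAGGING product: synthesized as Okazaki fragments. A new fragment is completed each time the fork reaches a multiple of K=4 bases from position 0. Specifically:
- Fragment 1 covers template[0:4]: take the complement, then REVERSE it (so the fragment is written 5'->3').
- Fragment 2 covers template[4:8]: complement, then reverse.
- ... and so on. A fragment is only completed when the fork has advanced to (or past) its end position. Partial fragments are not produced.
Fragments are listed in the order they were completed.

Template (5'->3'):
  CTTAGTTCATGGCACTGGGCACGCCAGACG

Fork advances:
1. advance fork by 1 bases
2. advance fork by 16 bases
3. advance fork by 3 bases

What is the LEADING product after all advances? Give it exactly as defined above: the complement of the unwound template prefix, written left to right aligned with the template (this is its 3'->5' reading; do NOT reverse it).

Answer: GAATCAAGTACCGTGACCCG

Derivation:
Step 1: advance 1 -> fork_pos = 0 + 1 = 1.
Step 2: advance 16 -> fork_pos = 1 + 16 = 17.
Step 3: advance 3 -> fork_pos = 17 + 3 = 20.
Unwound prefix: template[0:20] = CTTAGTTCATGGCACTGGGC
Complement it base by base (A<->T, C<->G), keeping left-to-right order:
  [0:5] CTTAG -> GAATC
  [5:10] TTCAT -> AAGTA
  [10:15] GGCAC -> CCGTG
  [15:20] TGGGC -> ACCCG
Concatenate: GAATCAAGTACCGTGACCCG (length 20; written aligned with the template, i.e. 3'->5').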